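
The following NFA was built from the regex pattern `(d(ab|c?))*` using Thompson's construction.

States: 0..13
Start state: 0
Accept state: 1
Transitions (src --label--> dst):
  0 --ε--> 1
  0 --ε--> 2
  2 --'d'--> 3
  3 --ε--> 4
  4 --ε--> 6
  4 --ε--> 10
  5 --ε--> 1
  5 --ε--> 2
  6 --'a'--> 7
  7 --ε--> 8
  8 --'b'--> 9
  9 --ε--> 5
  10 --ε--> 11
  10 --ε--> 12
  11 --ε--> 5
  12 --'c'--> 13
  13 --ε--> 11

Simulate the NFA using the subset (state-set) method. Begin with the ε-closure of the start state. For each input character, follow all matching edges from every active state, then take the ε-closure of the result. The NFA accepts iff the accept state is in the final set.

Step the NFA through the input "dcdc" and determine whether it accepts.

Answer: ACCEPT

Derivation:
start: ε-closure({0}) = {0,1,2}
'd' @ 1: {1,2,3,4,5,6,10,11,12}  [accepting]
'c' @ 2: {1,2,5,11,13}  [accepting]
'd' @ 3: {1,2,3,4,5,6,10,11,12}  [accepting]
'c' @ 4: {1,2,5,11,13}  [accepting]
final: {1,2,5,11,13}; accept 1 in set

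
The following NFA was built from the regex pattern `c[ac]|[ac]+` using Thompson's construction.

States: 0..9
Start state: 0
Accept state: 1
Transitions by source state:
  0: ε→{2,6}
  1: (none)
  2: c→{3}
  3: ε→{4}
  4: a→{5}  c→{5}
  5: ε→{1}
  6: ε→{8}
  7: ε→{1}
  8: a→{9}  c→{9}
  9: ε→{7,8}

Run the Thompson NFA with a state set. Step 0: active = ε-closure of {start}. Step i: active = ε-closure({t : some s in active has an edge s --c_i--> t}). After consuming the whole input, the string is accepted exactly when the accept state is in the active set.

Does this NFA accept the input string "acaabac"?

start: ε-closure({0}) = {0,2,6,8}
'a' @ 1: {1,7,8,9}  ✓accept
'c' @ 2: {1,7,8,9}  ✓accept
'a' @ 3: {1,7,8,9}  ✓accept
'a' @ 4: {1,7,8,9}  ✓accept
'b' @ 5: {}  — state set empty
rest 'ac' ignored (set empty)
after full input: {}  (accept=1 not in)

Answer: REJECT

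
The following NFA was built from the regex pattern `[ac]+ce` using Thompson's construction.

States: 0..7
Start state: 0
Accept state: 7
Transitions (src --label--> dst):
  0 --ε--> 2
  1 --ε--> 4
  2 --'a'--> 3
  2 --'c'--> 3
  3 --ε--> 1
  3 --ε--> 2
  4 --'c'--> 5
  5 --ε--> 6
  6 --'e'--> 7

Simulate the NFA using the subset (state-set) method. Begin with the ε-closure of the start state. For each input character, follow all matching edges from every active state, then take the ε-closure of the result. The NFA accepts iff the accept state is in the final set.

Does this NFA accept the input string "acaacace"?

Answer: ACCEPT

Steps:
start: ε-closure({0}) = {0,2}
'a' @ 1: {1,2,3,4}
'c' @ 2: {1,2,3,4,5,6}
'a' @ 3: {1,2,3,4}
'a' @ 4: {1,2,3,4}
'c' @ 5: {1,2,3,4,5,6}
'a' @ 6: {1,2,3,4}
'c' @ 7: {1,2,3,4,5,6}
'e' @ 8: {7}  ✓accept
final: {7}; accept 7 in set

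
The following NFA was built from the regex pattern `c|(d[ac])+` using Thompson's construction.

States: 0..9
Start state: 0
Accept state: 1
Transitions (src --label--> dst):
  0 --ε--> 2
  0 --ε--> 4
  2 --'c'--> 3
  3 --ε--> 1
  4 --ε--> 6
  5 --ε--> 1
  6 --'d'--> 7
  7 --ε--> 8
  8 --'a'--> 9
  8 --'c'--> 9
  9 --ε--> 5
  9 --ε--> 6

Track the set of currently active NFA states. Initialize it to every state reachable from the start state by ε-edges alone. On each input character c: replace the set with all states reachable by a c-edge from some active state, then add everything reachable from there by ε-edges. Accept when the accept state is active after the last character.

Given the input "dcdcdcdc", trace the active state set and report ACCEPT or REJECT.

Answer: ACCEPT

Derivation:
initial (ε-close {0}): {0,2,4,6}
'd' @ 1: {7,8}
'c' @ 2: {1,5,6,9}  ✓accept
'd' @ 3: {7,8}
'c' @ 4: {1,5,6,9}  ✓accept
'd' @ 5: {7,8}
'c' @ 6: {1,5,6,9}  ✓accept
'd' @ 7: {7,8}
'c' @ 8: {1,5,6,9}  ✓accept
after full input: {1,5,6,9}  (accept=1 in)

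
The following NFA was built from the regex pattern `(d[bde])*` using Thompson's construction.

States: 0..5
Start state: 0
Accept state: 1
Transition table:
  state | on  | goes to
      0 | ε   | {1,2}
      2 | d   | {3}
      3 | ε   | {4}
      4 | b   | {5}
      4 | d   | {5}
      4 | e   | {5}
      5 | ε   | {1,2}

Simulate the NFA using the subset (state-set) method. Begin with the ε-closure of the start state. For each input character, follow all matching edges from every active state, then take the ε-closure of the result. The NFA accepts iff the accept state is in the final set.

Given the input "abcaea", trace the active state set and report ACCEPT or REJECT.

Answer: REJECT

Trace:
S₀ = ε-closure({0}) = {0,1,2}
'a' @ 1: {}  — state set empty
rest 'bcaea' ignored (set empty)
after full input: {}  (accept=1 not in)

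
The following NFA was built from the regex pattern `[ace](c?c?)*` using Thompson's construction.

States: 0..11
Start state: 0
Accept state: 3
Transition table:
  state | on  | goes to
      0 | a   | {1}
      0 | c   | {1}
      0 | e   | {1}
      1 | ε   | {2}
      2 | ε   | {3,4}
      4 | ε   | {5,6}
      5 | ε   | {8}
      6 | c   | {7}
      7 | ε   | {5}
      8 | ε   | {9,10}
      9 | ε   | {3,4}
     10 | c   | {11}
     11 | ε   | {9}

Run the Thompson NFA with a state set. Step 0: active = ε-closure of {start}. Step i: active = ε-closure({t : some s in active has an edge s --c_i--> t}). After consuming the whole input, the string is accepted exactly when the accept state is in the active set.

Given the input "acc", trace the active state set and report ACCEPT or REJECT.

Answer: ACCEPT

Trace:
initial (ε-close {0}): {0}
'a' @ 1: {1,2,3,4,5,6,8,9,10}  ✓accept
'c' @ 2: {3,4,5,6,7,8,9,10,11}  ✓accept
'c' @ 3: {3,4,5,6,7,8,9,10,11}  ✓accept
end set {3,4,5,6,7,8,9,10,11} — state 3 in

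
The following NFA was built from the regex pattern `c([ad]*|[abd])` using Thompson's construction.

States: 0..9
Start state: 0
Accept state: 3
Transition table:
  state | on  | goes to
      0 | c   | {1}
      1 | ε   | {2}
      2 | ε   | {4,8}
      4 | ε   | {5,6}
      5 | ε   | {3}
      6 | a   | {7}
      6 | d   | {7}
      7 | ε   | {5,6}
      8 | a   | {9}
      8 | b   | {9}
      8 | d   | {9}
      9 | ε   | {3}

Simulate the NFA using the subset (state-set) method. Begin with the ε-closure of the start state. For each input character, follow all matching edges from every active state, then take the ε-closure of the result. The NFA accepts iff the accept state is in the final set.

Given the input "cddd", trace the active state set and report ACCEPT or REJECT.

S₀ = ε-closure({0}) = {0}
'c' @ 1: {1,2,3,4,5,6,8}  [accepting]
'd' @ 2: {3,5,6,7,9}  [accepting]
'd' @ 3: {3,5,6,7}  [accepting]
'd' @ 4: {3,5,6,7}  [accepting]
after full input: {3,5,6,7}  (accept=3 in)

Answer: ACCEPT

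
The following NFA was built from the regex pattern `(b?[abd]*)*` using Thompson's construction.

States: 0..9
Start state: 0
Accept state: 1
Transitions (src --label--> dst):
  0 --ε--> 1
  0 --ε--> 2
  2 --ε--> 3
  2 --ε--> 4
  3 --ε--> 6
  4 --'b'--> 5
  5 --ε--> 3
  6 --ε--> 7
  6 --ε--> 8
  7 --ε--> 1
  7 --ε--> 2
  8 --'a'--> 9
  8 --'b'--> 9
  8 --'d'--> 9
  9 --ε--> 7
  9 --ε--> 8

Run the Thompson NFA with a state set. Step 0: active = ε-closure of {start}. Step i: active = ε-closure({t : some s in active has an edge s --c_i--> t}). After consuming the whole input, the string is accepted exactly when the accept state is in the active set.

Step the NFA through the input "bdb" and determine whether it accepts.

initial (ε-close {0}): {0,1,2,3,4,6,7,8}
'b' @ 1: {1,2,3,4,5,6,7,8,9}  ✓accept
'd' @ 2: {1,2,3,4,6,7,8,9}  ✓accept
'b' @ 3: {1,2,3,4,5,6,7,8,9}  ✓accept
end set {1,2,3,4,5,6,7,8,9} — state 1 in

Answer: ACCEPT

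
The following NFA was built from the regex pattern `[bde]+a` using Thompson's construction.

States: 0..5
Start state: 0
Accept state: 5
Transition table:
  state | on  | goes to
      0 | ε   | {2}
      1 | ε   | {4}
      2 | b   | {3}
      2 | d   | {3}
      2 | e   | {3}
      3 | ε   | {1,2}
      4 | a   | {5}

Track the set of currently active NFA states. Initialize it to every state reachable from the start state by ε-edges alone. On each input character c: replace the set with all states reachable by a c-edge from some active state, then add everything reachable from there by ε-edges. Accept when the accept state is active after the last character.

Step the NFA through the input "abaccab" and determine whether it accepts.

start: ε-closure({0}) = {0,2}
'a' @ 1: {}  — dead — no transitions
rest 'baccab' ignored (set empty)
after full input: {}  (accept=5 not in)

Answer: REJECT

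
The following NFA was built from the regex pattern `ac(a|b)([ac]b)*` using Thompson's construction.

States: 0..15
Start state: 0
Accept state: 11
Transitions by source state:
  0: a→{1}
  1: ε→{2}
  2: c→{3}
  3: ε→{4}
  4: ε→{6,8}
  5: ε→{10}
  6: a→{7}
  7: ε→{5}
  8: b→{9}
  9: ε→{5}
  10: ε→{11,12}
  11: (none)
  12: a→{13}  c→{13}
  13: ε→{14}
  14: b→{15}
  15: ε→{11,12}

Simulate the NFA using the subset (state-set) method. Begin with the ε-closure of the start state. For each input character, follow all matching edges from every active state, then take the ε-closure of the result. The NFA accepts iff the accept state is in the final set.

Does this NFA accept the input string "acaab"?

S₀ = ε-closure({0}) = {0}
'a' @ 1: {1,2}
'c' @ 2: {3,4,6,8}
'a' @ 3: {5,7,10,11,12}  [accepting]
'a' @ 4: {13,14}
'b' @ 5: {11,12,15}  [accepting]
final: {11,12,15}; accept 11 in set

Answer: ACCEPT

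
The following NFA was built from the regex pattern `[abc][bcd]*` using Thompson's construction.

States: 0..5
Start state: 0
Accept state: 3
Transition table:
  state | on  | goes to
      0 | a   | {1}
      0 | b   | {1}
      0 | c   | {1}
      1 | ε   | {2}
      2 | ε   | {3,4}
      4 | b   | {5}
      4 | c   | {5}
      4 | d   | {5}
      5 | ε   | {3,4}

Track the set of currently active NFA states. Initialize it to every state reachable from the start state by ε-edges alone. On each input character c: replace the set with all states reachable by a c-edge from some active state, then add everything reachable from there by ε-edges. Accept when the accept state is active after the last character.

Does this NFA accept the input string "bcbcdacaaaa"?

start: ε-closure({0}) = {0}
'b' @ 1: {1,2,3,4}  [accepting]
'c' @ 2: {3,4,5}  [accepting]
'b' @ 3: {3,4,5}  [accepting]
'c' @ 4: {3,4,5}  [accepting]
'd' @ 5: {3,4,5}  [accepting]
'a' @ 6: {}  — dead — no transitions
rest 'caaaa' ignored (set empty)
end set {} — state 3 not in

Answer: REJECT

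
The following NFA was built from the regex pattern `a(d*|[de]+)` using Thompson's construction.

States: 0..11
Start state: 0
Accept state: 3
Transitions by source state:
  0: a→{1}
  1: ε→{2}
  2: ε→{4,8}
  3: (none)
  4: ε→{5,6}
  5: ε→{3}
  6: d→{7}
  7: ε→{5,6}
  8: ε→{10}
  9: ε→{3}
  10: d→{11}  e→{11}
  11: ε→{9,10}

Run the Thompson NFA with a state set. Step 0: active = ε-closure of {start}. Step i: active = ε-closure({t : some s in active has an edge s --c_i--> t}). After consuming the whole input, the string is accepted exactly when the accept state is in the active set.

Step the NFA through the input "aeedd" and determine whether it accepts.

start: ε-closure({0}) = {0}
'a' @ 1: {1,2,3,4,5,6,8,10}  (accept∈set)
'e' @ 2: {3,9,10,11}  (accept∈set)
'e' @ 3: {3,9,10,11}  (accept∈set)
'd' @ 4: {3,9,10,11}  (accept∈set)
'd' @ 5: {3,9,10,11}  (accept∈set)
final: {3,9,10,11}; accept 3 in set

Answer: ACCEPT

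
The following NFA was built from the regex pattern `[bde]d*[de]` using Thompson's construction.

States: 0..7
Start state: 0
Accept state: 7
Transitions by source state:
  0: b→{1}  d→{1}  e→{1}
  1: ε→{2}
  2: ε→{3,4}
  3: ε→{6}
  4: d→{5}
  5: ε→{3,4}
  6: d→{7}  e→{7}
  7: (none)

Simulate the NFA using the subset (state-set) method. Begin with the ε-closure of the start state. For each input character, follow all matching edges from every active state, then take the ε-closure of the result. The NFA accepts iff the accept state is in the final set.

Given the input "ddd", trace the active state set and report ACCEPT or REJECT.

start: ε-closure({0}) = {0}
'd' @ 1: {1,2,3,4,6}
'd' @ 2: {3,4,5,6,7}  ✓accept
'd' @ 3: {3,4,5,6,7}  ✓accept
end set {3,4,5,6,7} — state 7 in

Answer: ACCEPT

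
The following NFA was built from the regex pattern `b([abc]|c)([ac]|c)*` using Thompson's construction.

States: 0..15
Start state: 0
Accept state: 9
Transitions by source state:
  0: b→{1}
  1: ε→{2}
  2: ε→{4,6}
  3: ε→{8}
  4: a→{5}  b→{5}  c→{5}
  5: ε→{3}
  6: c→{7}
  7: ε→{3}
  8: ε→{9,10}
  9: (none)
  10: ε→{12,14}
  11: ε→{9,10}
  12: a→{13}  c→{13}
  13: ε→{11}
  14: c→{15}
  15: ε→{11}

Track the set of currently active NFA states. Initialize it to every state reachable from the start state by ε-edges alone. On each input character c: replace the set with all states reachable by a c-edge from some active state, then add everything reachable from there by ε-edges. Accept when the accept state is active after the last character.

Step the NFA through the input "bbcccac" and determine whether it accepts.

initial (ε-close {0}): {0}
'b' @ 1: {1,2,4,6}
'b' @ 2: {3,5,8,9,10,12,14}  [accepting]
'c' @ 3: {9,10,11,12,13,14,15}  [accepting]
'c' @ 4: {9,10,11,12,13,14,15}  [accepting]
'c' @ 5: {9,10,11,12,13,14,15}  [accepting]
'a' @ 6: {9,10,11,12,13,14}  [accepting]
'c' @ 7: {9,10,11,12,13,14,15}  [accepting]
end set {9,10,11,12,13,14,15} — state 9 in

Answer: ACCEPT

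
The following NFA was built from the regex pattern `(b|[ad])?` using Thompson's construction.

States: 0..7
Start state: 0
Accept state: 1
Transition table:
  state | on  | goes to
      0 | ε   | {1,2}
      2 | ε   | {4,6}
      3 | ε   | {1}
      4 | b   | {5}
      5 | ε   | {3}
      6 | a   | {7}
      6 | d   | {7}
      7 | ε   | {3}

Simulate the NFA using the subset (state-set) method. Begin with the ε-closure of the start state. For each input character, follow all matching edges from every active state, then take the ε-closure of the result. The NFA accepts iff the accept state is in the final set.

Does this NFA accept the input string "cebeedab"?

Answer: REJECT

Steps:
initial (ε-close {0}): {0,1,2,4,6}
'c' @ 1: {}  — no active states
rest 'ebeedab' ignored (set empty)
final: {}; accept 1 not in set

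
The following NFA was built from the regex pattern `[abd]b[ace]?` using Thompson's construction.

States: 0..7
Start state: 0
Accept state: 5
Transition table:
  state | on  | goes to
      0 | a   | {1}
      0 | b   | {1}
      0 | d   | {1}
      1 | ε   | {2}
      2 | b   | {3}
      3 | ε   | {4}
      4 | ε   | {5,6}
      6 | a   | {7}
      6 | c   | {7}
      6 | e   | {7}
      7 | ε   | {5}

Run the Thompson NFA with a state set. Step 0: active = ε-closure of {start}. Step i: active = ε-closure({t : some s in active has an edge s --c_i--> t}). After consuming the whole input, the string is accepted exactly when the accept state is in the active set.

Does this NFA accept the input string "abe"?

Answer: ACCEPT

Derivation:
start: ε-closure({0}) = {0}
'a' @ 1: {1,2}
'b' @ 2: {3,4,5,6}  [accepting]
'e' @ 3: {5,7}  [accepting]
final: {5,7}; accept 5 in set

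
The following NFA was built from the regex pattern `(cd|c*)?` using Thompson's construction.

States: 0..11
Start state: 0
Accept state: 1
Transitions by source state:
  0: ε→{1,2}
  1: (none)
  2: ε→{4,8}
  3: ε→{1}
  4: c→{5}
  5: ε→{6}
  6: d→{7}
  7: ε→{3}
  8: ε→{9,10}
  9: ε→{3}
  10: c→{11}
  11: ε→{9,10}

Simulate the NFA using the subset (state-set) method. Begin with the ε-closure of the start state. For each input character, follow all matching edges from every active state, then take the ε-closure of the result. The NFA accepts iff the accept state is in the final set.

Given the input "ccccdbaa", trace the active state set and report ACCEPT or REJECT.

Answer: REJECT

Derivation:
start: ε-closure({0}) = {0,1,2,3,4,8,9,10}
'c' @ 1: {1,3,5,6,9,10,11}  (accept∈set)
'c' @ 2: {1,3,9,10,11}  (accept∈set)
'c' @ 3: {1,3,9,10,11}  (accept∈set)
'c' @ 4: {1,3,9,10,11}  (accept∈set)
'd' @ 5: {}  — no active states
rest 'baa' ignored (set empty)
end set {} — state 1 not in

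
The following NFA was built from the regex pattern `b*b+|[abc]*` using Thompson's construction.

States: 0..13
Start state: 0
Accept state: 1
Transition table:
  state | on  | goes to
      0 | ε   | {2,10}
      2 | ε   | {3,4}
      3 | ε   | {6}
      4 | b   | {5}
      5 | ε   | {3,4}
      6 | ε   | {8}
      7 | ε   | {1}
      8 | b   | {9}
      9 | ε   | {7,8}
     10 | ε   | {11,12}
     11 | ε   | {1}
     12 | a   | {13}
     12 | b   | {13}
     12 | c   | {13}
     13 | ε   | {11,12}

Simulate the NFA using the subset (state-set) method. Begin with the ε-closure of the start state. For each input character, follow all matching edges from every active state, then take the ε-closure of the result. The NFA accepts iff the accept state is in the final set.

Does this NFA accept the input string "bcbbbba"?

Answer: ACCEPT

Steps:
initial (ε-close {0}): {0,1,2,3,4,6,8,10,11,12}
'b' @ 1: {1,3,4,5,6,7,8,9,11,12,13}  [accepting]
'c' @ 2: {1,11,12,13}  [accepting]
'b' @ 3: {1,11,12,13}  [accepting]
'b' @ 4: {1,11,12,13}  [accepting]
'b' @ 5: {1,11,12,13}  [accepting]
'b' @ 6: {1,11,12,13}  [accepting]
'a' @ 7: {1,11,12,13}  [accepting]
final: {1,11,12,13}; accept 1 in set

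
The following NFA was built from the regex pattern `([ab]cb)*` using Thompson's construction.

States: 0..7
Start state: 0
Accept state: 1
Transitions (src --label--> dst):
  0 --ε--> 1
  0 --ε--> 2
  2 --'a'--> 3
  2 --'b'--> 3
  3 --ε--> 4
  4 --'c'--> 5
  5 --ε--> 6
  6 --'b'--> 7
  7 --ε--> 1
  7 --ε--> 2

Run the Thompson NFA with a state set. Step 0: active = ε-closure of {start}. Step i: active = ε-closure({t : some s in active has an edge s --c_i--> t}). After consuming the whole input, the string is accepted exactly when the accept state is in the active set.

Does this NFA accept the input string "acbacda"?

Answer: REJECT

Trace:
S₀ = ε-closure({0}) = {0,1,2}
'a' @ 1: {3,4}
'c' @ 2: {5,6}
'b' @ 3: {1,2,7}  (accept∈set)
'a' @ 4: {3,4}
'c' @ 5: {5,6}
'd' @ 6: {}  — dead — no transitions
rest 'a' ignored (set empty)
end set {} — state 1 not in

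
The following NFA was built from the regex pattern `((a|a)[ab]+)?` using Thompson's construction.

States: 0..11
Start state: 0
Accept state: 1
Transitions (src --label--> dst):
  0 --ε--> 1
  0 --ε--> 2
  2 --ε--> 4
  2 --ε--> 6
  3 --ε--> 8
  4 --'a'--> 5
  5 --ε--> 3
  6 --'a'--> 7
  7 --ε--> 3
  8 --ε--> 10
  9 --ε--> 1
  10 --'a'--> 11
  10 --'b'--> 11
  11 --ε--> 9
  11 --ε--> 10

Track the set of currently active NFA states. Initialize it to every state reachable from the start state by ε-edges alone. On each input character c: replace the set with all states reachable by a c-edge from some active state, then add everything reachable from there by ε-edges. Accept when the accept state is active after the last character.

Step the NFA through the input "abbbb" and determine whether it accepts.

start: ε-closure({0}) = {0,1,2,4,6}
'a' @ 1: {3,5,7,8,10}
'b' @ 2: {1,9,10,11}  (accept∈set)
'b' @ 3: {1,9,10,11}  (accept∈set)
'b' @ 4: {1,9,10,11}  (accept∈set)
'b' @ 5: {1,9,10,11}  (accept∈set)
end set {1,9,10,11} — state 1 in

Answer: ACCEPT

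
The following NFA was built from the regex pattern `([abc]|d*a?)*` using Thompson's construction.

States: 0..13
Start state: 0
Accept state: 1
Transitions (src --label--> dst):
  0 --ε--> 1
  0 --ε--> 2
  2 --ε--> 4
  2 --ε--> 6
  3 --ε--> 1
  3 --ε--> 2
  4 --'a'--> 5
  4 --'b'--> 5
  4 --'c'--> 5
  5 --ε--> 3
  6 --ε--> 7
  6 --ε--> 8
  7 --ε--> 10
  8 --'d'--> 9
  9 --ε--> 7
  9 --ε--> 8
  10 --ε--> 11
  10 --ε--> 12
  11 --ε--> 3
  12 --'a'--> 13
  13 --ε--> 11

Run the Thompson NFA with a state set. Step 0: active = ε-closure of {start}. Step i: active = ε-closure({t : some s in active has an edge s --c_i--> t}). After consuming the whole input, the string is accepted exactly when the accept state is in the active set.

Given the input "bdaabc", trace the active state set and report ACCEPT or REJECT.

Answer: ACCEPT

Derivation:
S₀ = ε-closure({0}) = {0,1,2,3,4,6,7,8,10,11,12}
'b' @ 1: {1,2,3,4,5,6,7,8,10,11,12}  ✓accept
'd' @ 2: {1,2,3,4,6,7,8,9,10,11,12}  ✓accept
'a' @ 3: {1,2,3,4,5,6,7,8,10,11,12,13}  ✓accept
'a' @ 4: {1,2,3,4,5,6,7,8,10,11,12,13}  ✓accept
'b' @ 5: {1,2,3,4,5,6,7,8,10,11,12}  ✓accept
'c' @ 6: {1,2,3,4,5,6,7,8,10,11,12}  ✓accept
after full input: {1,2,3,4,5,6,7,8,10,11,12}  (accept=1 in)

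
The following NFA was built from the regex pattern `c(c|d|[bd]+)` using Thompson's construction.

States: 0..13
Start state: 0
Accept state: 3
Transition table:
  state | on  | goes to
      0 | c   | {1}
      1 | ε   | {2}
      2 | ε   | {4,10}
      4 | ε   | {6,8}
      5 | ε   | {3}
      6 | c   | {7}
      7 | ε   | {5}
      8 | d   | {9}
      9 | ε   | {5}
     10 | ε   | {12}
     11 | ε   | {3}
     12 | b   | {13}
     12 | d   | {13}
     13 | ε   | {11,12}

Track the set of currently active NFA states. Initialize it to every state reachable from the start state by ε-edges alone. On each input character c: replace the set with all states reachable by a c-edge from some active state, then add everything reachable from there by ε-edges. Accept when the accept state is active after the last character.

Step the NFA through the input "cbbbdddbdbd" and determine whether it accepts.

initial (ε-close {0}): {0}
'c' @ 1: {1,2,4,6,8,10,12}
'b' @ 2: {3,11,12,13}  [accepting]
'b' @ 3: {3,11,12,13}  [accepting]
'b' @ 4: {3,11,12,13}  [accepting]
'd' @ 5: {3,11,12,13}  [accepting]
'd' @ 6: {3,11,12,13}  [accepting]
'd' @ 7: {3,11,12,13}  [accepting]
'b' @ 8: {3,11,12,13}  [accepting]
'd' @ 9: {3,11,12,13}  [accepting]
'b' @ 10: {3,11,12,13}  [accepting]
'd' @ 11: {3,11,12,13}  [accepting]
final: {3,11,12,13}; accept 3 in set

Answer: ACCEPT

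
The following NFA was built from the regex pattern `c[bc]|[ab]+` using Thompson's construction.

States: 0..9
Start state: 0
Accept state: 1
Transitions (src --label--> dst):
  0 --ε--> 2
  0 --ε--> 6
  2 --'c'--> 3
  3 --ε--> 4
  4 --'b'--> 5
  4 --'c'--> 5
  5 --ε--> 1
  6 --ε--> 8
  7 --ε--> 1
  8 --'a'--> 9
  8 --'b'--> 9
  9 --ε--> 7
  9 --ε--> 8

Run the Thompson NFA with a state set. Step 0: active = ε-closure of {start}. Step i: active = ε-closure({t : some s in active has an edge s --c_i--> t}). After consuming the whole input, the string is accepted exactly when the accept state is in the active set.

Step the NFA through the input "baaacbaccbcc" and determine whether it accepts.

Answer: REJECT

Derivation:
initial (ε-close {0}): {0,2,6,8}
'b' @ 1: {1,7,8,9}  ✓accept
'a' @ 2: {1,7,8,9}  ✓accept
'a' @ 3: {1,7,8,9}  ✓accept
'a' @ 4: {1,7,8,9}  ✓accept
'c' @ 5: {}  — dead — no transitions
rest 'baccbcc' ignored (set empty)
final: {}; accept 1 not in set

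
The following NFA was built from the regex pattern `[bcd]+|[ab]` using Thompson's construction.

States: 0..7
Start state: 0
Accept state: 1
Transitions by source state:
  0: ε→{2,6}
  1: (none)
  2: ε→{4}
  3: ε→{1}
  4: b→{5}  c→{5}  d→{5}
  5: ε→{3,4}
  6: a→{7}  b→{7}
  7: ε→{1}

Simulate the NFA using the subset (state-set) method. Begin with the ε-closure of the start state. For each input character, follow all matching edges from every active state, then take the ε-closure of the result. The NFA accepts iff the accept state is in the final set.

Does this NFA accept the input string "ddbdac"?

S₀ = ε-closure({0}) = {0,2,4,6}
'd' @ 1: {1,3,4,5}  [accepting]
'd' @ 2: {1,3,4,5}  [accepting]
'b' @ 3: {1,3,4,5}  [accepting]
'd' @ 4: {1,3,4,5}  [accepting]
'a' @ 5: {}  — dead — no transitions
rest 'c' ignored (set empty)
final: {}; accept 1 not in set

Answer: REJECT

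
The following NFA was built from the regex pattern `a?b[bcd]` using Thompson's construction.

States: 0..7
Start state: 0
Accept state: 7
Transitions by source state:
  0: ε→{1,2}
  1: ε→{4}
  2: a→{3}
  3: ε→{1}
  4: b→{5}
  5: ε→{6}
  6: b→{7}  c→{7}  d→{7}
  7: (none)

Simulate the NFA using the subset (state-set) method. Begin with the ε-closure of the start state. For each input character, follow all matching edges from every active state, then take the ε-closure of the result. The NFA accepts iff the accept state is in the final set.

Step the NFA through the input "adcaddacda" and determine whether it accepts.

initial (ε-close {0}): {0,1,2,4}
'a' @ 1: {1,3,4}
'd' @ 2: {}  — state set empty
rest 'caddacda' ignored (set empty)
after full input: {}  (accept=7 not in)

Answer: REJECT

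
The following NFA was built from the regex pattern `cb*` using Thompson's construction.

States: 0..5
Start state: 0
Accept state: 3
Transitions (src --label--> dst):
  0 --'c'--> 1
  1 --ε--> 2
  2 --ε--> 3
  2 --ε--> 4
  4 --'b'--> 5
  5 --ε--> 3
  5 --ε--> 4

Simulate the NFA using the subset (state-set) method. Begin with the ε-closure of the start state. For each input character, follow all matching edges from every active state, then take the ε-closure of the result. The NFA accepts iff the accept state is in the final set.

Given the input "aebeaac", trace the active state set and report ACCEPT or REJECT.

Answer: REJECT

Steps:
start: ε-closure({0}) = {0}
'a' @ 1: {}  — dead — no transitions
rest 'ebeaac' ignored (set empty)
final: {}; accept 3 not in set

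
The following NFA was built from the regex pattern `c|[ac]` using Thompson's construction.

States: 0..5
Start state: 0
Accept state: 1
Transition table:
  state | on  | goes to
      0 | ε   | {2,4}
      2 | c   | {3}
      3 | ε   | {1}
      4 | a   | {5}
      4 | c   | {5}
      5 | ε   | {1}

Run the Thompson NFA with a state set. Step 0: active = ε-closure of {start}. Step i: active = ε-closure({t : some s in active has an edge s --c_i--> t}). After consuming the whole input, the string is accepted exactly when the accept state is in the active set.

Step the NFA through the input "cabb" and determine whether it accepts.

initial (ε-close {0}): {0,2,4}
'c' @ 1: {1,3,5}  ✓accept
'a' @ 2: {}  — dead — no transitions
rest 'bb' ignored (set empty)
after full input: {}  (accept=1 not in)

Answer: REJECT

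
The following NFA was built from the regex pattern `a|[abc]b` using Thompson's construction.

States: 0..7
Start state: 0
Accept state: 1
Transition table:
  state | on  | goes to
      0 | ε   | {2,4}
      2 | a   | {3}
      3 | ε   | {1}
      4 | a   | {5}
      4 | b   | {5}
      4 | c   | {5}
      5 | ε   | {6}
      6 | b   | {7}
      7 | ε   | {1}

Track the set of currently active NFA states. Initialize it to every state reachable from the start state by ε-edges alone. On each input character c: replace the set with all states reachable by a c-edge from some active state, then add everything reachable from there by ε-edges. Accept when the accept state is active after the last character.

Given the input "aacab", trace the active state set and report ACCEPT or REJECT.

S₀ = ε-closure({0}) = {0,2,4}
'a' @ 1: {1,3,5,6}  (accept∈set)
'a' @ 2: {}  — state set empty
rest 'cab' ignored (set empty)
end set {} — state 1 not in

Answer: REJECT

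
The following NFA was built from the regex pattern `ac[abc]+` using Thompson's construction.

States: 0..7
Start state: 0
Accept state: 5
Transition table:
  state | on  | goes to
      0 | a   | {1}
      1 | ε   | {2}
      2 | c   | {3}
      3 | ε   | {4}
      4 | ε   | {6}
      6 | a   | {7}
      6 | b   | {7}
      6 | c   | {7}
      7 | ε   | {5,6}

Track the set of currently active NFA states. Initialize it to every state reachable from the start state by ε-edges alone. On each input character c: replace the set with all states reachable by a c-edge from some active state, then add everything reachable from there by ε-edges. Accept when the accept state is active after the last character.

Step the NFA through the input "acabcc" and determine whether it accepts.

S₀ = ε-closure({0}) = {0}
'a' @ 1: {1,2}
'c' @ 2: {3,4,6}
'a' @ 3: {5,6,7}  ✓accept
'b' @ 4: {5,6,7}  ✓accept
'c' @ 5: {5,6,7}  ✓accept
'c' @ 6: {5,6,7}  ✓accept
after full input: {5,6,7}  (accept=5 in)

Answer: ACCEPT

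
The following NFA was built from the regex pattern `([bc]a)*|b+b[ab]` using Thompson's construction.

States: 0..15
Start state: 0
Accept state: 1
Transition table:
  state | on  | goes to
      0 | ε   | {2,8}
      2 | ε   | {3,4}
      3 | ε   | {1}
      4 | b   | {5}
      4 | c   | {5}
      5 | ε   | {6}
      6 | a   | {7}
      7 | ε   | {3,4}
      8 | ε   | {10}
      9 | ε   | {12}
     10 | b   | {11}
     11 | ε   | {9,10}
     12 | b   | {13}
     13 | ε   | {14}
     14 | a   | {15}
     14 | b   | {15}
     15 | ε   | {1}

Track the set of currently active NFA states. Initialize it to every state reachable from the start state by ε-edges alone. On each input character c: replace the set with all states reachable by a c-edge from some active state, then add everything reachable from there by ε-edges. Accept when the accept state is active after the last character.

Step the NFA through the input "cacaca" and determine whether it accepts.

Answer: ACCEPT

Trace:
initial (ε-close {0}): {0,1,2,3,4,8,10}
'c' @ 1: {5,6}
'a' @ 2: {1,3,4,7}  ✓accept
'c' @ 3: {5,6}
'a' @ 4: {1,3,4,7}  ✓accept
'c' @ 5: {5,6}
'a' @ 6: {1,3,4,7}  ✓accept
final: {1,3,4,7}; accept 1 in set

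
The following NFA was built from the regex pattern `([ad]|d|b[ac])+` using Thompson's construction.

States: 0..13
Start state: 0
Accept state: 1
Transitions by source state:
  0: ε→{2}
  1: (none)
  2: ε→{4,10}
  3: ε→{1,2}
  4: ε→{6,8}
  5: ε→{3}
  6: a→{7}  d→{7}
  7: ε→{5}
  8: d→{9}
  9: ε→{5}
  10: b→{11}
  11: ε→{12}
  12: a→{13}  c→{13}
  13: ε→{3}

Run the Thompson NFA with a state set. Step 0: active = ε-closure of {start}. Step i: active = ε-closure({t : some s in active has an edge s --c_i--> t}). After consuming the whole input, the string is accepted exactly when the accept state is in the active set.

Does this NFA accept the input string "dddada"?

Answer: ACCEPT

Derivation:
S₀ = ε-closure({0}) = {0,2,4,6,8,10}
'd' @ 1: {1,2,3,4,5,6,7,8,9,10}  ✓accept
'd' @ 2: {1,2,3,4,5,6,7,8,9,10}  ✓accept
'd' @ 3: {1,2,3,4,5,6,7,8,9,10}  ✓accept
'a' @ 4: {1,2,3,4,5,6,7,8,10}  ✓accept
'd' @ 5: {1,2,3,4,5,6,7,8,9,10}  ✓accept
'a' @ 6: {1,2,3,4,5,6,7,8,10}  ✓accept
final: {1,2,3,4,5,6,7,8,10}; accept 1 in set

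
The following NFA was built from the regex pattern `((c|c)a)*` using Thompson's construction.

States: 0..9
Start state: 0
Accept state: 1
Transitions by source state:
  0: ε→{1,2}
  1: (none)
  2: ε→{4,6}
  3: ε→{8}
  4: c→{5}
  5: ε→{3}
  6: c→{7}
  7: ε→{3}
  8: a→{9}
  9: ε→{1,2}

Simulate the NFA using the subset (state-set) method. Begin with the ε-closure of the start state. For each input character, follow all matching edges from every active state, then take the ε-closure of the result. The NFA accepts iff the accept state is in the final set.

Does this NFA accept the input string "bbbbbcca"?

Answer: REJECT

Steps:
start: ε-closure({0}) = {0,1,2,4,6}
'b' @ 1: {}  — state set empty
rest 'bbbbcca' ignored (set empty)
end set {} — state 1 not in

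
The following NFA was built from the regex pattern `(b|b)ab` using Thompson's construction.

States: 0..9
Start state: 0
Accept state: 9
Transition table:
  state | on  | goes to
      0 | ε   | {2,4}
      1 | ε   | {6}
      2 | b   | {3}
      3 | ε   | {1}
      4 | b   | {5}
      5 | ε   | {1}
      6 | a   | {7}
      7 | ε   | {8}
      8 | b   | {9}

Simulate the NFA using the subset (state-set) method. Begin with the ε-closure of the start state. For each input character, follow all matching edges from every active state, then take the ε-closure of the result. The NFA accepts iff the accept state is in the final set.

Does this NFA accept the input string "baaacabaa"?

Answer: REJECT

Steps:
S₀ = ε-closure({0}) = {0,2,4}
'b' @ 1: {1,3,5,6}
'a' @ 2: {7,8}
'a' @ 3: {}  — no active states
rest 'acabaa' ignored (set empty)
end set {} — state 9 not in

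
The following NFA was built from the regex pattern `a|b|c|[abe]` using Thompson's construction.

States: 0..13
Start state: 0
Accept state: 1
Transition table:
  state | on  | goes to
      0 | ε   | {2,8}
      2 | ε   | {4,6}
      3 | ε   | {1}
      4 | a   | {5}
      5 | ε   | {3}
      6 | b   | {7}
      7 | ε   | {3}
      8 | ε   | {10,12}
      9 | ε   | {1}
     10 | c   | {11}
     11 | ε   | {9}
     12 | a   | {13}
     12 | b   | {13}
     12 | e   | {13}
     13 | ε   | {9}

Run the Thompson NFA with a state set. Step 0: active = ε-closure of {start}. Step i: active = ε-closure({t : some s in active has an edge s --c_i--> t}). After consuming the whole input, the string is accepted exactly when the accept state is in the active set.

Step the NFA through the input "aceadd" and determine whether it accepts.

Answer: REJECT

Steps:
start: ε-closure({0}) = {0,2,4,6,8,10,12}
'a' @ 1: {1,3,5,9,13}  [accepting]
'c' @ 2: {}  — dead — no transitions
rest 'eadd' ignored (set empty)
final: {}; accept 1 not in set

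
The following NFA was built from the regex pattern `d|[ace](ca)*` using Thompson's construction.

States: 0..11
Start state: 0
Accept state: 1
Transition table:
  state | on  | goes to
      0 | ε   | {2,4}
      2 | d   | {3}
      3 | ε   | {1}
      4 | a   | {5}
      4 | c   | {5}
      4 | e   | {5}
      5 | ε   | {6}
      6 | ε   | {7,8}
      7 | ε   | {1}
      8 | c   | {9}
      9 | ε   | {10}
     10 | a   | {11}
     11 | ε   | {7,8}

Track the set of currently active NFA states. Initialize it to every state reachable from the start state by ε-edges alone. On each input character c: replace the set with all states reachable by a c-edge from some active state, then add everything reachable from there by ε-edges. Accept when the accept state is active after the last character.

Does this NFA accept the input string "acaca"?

Answer: ACCEPT

Steps:
S₀ = ε-closure({0}) = {0,2,4}
'a' @ 1: {1,5,6,7,8}  (accept∈set)
'c' @ 2: {9,10}
'a' @ 3: {1,7,8,11}  (accept∈set)
'c' @ 4: {9,10}
'a' @ 5: {1,7,8,11}  (accept∈set)
final: {1,7,8,11}; accept 1 in set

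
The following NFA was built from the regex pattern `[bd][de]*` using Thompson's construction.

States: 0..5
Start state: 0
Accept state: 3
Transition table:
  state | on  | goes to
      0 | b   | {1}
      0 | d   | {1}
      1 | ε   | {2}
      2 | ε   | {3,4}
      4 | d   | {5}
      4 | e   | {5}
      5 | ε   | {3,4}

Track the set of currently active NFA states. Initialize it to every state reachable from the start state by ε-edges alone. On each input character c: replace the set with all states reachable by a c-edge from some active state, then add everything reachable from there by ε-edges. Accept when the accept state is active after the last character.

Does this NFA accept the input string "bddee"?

start: ε-closure({0}) = {0}
'b' @ 1: {1,2,3,4}  [accepting]
'd' @ 2: {3,4,5}  [accepting]
'd' @ 3: {3,4,5}  [accepting]
'e' @ 4: {3,4,5}  [accepting]
'e' @ 5: {3,4,5}  [accepting]
after full input: {3,4,5}  (accept=3 in)

Answer: ACCEPT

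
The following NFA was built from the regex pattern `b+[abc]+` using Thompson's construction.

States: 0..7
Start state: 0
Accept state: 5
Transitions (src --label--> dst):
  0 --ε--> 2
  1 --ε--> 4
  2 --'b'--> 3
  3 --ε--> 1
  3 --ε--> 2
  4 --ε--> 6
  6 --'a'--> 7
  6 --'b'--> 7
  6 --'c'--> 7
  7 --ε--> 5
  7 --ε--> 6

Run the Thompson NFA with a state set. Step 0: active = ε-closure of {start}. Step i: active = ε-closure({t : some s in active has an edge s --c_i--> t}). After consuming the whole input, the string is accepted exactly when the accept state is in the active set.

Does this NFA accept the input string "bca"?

Answer: ACCEPT

Trace:
start: ε-closure({0}) = {0,2}
'b' @ 1: {1,2,3,4,6}
'c' @ 2: {5,6,7}  [accepting]
'a' @ 3: {5,6,7}  [accepting]
after full input: {5,6,7}  (accept=5 in)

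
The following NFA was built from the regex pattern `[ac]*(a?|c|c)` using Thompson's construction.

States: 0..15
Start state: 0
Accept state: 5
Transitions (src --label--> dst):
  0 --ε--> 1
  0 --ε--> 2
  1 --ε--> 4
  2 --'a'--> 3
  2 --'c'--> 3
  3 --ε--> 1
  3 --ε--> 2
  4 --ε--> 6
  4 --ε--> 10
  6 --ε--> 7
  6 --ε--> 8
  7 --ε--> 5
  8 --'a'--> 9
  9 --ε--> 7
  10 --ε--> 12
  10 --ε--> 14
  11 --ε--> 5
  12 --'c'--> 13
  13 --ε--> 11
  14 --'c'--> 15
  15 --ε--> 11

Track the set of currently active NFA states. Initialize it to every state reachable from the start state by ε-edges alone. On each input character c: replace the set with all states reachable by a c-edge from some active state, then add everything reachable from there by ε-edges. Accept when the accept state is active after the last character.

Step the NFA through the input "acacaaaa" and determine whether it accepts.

initial (ε-close {0}): {0,1,2,4,5,6,7,8,10,12,14}
'a' @ 1: {1,2,3,4,5,6,7,8,9,10,12,14}  ✓accept
'c' @ 2: {1,2,3,4,5,6,7,8,10,11,12,13,14,15}  ✓accept
'a' @ 3: {1,2,3,4,5,6,7,8,9,10,12,14}  ✓accept
'c' @ 4: {1,2,3,4,5,6,7,8,10,11,12,13,14,15}  ✓accept
'a' @ 5: {1,2,3,4,5,6,7,8,9,10,12,14}  ✓accept
'a' @ 6: {1,2,3,4,5,6,7,8,9,10,12,14}  ✓accept
'a' @ 7: {1,2,3,4,5,6,7,8,9,10,12,14}  ✓accept
'a' @ 8: {1,2,3,4,5,6,7,8,9,10,12,14}  ✓accept
end set {1,2,3,4,5,6,7,8,9,10,12,14} — state 5 in

Answer: ACCEPT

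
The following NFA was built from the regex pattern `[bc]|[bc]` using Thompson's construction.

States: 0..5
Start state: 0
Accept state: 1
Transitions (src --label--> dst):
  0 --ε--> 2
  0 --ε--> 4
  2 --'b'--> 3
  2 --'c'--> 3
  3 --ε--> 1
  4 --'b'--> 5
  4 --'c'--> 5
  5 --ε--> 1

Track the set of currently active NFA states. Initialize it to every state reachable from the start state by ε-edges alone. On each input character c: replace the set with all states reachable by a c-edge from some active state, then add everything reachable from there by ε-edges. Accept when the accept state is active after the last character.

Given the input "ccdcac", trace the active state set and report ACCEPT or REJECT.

start: ε-closure({0}) = {0,2,4}
'c' @ 1: {1,3,5}  ✓accept
'c' @ 2: {}  — dead — no transitions
rest 'dcac' ignored (set empty)
end set {} — state 1 not in

Answer: REJECT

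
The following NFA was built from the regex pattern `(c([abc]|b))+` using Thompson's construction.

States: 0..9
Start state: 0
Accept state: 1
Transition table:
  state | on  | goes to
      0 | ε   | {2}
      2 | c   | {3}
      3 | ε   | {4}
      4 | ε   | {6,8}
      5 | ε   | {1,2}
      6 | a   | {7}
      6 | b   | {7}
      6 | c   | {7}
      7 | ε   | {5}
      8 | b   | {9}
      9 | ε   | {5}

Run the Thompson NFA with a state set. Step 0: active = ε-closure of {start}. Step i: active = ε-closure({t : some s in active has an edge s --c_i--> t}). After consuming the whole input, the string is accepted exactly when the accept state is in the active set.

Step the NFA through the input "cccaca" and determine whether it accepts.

initial (ε-close {0}): {0,2}
'c' @ 1: {3,4,6,8}
'c' @ 2: {1,2,5,7}  [accepting]
'c' @ 3: {3,4,6,8}
'a' @ 4: {1,2,5,7}  [accepting]
'c' @ 5: {3,4,6,8}
'a' @ 6: {1,2,5,7}  [accepting]
end set {1,2,5,7} — state 1 in

Answer: ACCEPT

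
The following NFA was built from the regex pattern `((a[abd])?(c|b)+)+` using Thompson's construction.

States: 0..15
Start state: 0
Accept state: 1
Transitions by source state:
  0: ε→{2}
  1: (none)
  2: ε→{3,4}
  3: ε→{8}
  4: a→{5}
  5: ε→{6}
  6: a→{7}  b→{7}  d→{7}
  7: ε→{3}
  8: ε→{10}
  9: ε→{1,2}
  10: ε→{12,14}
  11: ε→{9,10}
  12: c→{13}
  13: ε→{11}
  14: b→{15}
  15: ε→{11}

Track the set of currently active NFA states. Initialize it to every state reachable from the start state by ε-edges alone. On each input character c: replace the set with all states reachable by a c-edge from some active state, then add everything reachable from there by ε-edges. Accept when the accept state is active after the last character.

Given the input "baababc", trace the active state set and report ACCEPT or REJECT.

start: ε-closure({0}) = {0,2,3,4,8,10,12,14}
'b' @ 1: {1,2,3,4,8,9,10,11,12,14,15}  ✓accept
'a' @ 2: {5,6}
'a' @ 3: {3,7,8,10,12,14}
'b' @ 4: {1,2,3,4,8,9,10,11,12,14,15}  ✓accept
'a' @ 5: {5,6}
'b' @ 6: {3,7,8,10,12,14}
'c' @ 7: {1,2,3,4,8,9,10,11,12,13,14}  ✓accept
final: {1,2,3,4,8,9,10,11,12,13,14}; accept 1 in set

Answer: ACCEPT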